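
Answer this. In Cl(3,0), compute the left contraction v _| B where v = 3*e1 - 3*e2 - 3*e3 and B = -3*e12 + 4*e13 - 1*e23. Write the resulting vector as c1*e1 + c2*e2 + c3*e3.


Left contraction v _| B = <vB>_1 (grade-1 part of the geometric product vB).
Using e1_|e12 = e2, e2_|e12 = -e1, e1_|e13 = e3, e3_|e13 = -e1, e2_|e23 = e3, e3_|e23 = -e2:
e1 coeff: -v2*b12 - v3*b13 = -(-3)*(-3) - (-3)*(4) = 3
e2 coeff: v1*b12 - v3*b23 = (3)*(-3) - (-3)*(-1) = -12
e3 coeff: v1*b13 + v2*b23 = (3)*(4) + (-3)*(-1) = 15
v _| B = 3*e1 - 12*e2 + 15*e3


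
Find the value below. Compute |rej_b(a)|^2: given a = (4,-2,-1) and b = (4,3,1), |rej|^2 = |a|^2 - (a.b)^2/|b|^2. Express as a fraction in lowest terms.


|a|^2 = 4^2 + (-2)^2 + (-1)^2 = 21
|b|^2 = 4^2 + 3^2 + 1^2 = 26
a . b = 4*4 + (-2)*3 + (-1)*1 = 9
(a.b)^2 = 9^2 = 81
|rej|^2 = 21 - 81/26
= (546 - 81)/26
= 465/26
In lowest terms: 465/26


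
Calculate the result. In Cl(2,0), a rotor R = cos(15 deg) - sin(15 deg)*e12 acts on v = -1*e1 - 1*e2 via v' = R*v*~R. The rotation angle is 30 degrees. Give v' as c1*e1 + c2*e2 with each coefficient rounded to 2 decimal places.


Rotor R = cos(15deg) - sin(15deg)*e12
Rotation angle theta = 2 * 15 = 30 degrees
v' = R*v*~R rotates v by theta.
cos(30deg) = 0.8660, sin(30deg) = 0.5000
v'_1 = -1*cos(30deg) - (-1)*sin(30deg)
= -1*0.8660 - (-1)*0.5000
= -0.37
v'_2 = -1*sin(30deg) + (-1)*cos(30deg)
= -1*0.5000 + (-1)*0.8660
= -1.37
v' = -0.37*e1 - 1.37*e2


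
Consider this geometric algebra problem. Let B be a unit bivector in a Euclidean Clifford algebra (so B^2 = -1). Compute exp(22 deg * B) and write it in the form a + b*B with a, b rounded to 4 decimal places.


For a unit bivector B with B^2 = -1, the exponential series gives
e^(theta*B) = cos(theta) + sin(theta)*B (the GA analogue of Euler's formula).
theta = 22 degrees = 0.383972 rad
cos(22 deg) = 0.9272
sin(22 deg) = 0.3746
exp(theta*B) = 0.9272 + 0.3746*B


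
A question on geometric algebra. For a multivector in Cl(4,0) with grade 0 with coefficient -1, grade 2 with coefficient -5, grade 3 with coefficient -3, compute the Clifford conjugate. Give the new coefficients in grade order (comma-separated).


Clifford conjugate sign for grade k: (-1)^(k(k+1)/2)
Grade 0: (-1)^(0*1/2) = (-1)^0 = 1, coeff -1 -> -1
Grade 2: (-1)^(2*3/2) = (-1)^3 = -1, coeff -5 -> 5
Grade 3: (-1)^(3*4/2) = (-1)^6 = 1, coeff -3 -> -3
Conjugated coefficients: -1, 5, -3


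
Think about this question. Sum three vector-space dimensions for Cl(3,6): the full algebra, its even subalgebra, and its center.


n = 3 + 6 = 9
Total dim = 2^9 = 512
Even subalgebra dim = 2^8 = 256
n is odd, so center dim = 2
Sum = 512 + 256 + 2 = 770


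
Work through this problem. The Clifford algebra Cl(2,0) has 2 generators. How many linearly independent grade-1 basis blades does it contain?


Number of grade-k basis blades in Cl(p,q) with n = p + q is C(n, k).
n = 2 + 0 = 2
C(2, 1) = 2! / (1! * 1!)
= 2 / (1 * 1)
= 2


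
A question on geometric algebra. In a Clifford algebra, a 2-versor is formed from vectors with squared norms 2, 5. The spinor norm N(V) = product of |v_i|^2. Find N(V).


Spinor norm N(V) = |v1|^2 * |v2|^2 * ... * |v2|^2
= 2 * 5
Running product: 2, 10
N(V) = 10


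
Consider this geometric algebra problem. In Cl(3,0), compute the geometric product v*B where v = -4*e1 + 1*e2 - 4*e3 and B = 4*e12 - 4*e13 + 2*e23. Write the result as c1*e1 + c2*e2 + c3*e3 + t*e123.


vB has grade-1 (vector) and grade-3 (trivector) parts: vB = (v _| B) + (v ^ B).
Vector part <vB>_1:
  e1: -v2*b12 - v3*b13 = -(1)*(4) - (-4)*(-4) = -20
  e2: v1*b12 - v3*b23 = (-4)*(4) - (-4)*(2) = -8
  e3: v1*b13 + v2*b23 = (-4)*(-4) + (1)*(2) = 18
Trivector part <vB>_3:
  e123: v1*b23 - v2*b13 + v3*b12 = (-4)*(2) - (1)*(-4) + (-4)*(4) = -20
vB = -20*e1 - 8*e2 + 18*e3 - 20*e123


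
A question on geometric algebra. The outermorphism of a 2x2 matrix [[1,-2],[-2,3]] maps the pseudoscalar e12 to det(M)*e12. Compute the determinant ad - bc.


The outermorphism of a linear map f sends e1^e2 to f(e1)^f(e2).
f(e1) = 1*e1 - 2*e2
f(e2) = -2*e1 + 3*e2
f(e1) ^ f(e2) = (1*e1 - 2*e2) ^ (-2*e1 + 3*e2)
= 1*3*e12 + (-2)*(-2)*e21
= (3 - 4)*e12
= -1*e12
Coefficient = -1


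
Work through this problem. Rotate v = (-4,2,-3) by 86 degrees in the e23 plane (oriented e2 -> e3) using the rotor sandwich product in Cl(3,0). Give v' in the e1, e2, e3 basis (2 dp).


Rotor R = cos(43deg) - sin(43deg)*e23
Rotation angle theta = 2 * 43 = 86 degrees in the e23 plane (e2 -> e3).
The component perpendicular to the plane (e1) is invariant: v'_1 = v1 = -4.00
cos(86deg) = 0.0698, sin(86deg) = 0.9976
v'_2 = v2*cos(theta) - v3*sin(theta) = 2*0.0698 - (-3)*0.9976 = 3.13
v'_3 = v2*sin(theta) + v3*cos(theta) = 2*0.9976 + (-3)*0.0698 = 1.79
v' = -4.00*e1 + 3.13*e2 + 1.79*e3


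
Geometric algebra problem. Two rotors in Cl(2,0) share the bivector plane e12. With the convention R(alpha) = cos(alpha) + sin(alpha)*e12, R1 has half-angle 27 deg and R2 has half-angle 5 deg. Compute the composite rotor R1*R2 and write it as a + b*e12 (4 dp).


Same-plane rotors commute and their half-angles add:
R1*R2 = cos(a1 + a2) + sin(a1 + a2)*e12.
a1 + a2 = 27 + 5 = 32 deg
cos(32 deg) = 0.8480
sin(32 deg) = 0.5299
R1*R2 = 0.8480 + 0.5299*e12


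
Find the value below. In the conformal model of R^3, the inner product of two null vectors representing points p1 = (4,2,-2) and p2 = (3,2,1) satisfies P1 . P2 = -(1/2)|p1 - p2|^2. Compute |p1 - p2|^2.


p1 - p2 = (1, 0, -3)
|p1 - p2|^2 = 1^2 + 0^2 + (-3)^2
= 1 + 0 + 9
= 10


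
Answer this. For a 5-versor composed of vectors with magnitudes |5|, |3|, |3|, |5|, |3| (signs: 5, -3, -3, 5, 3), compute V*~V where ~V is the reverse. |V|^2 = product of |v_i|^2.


Each vector v_i has |v_i|^2 = s_i^2
Squared scales: 5^2 = 25, (-3)^2 = 9, (-3)^2 = 9, 5^2 = 25, 3^2 = 9
|V|^2 = 25 * 9 * 9 * 25 * 9
= 455625


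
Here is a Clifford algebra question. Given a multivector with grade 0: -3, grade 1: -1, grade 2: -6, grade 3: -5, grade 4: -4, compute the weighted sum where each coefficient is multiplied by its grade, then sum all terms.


Grade-weighted sum = sum of grade_k * coefficient_k
0*(-3) = 0
1*(-1) = -1
2*(-6) = -12
3*(-5) = -15
4*(-4) = -16
Total = 0 + (-1) + (-12) + (-15) + (-16) = -44


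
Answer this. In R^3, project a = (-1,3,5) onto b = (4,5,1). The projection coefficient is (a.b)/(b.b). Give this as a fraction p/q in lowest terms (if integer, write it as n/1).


Projection coefficient = (a . b) / (b . b)
a . b = (-1)*4 + 3*5 + 5*1
= -4 + 15 + 5 = 16
b . b = 4^2 + 5^2 + 1^2
= 16 + 25 + 1 = 42
Coefficient = 16/42
In lowest terms: 8/21


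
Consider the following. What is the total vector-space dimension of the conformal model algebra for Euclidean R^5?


The conformal model of R^5 uses Cl(6,1): the 5 Euclidean generators plus two extra orthogonal generators e+ (e+^2 = +1) and e- (e-^2 = -1), from which the null vectors e0, einf are built.
Number of generators m = 5 + 2 = 7.
dim Cl(p,q) = 2^m = 2^7 = 128


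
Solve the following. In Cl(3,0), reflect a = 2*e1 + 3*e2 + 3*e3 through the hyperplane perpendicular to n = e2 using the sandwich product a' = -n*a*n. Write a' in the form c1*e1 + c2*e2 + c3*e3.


Reflection formula: a' = -n*a*n, with n = e2 (unit vector, n^2 = 1).
For reflection through hyperplane perp to e2:
The component along e2 flips sign, others stay.
a = (2, 3, 3)
a' = (2, -3, 3)
a' = 2*e1 - 3*e2 + 3*e3


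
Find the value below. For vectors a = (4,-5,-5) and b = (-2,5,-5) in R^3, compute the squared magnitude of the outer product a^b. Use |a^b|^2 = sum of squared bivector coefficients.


a wedge b = (a1*b2 - a2*b1)*e12 + (a1*b3 - a3*b1)*e13 + (a2*b3 - a3*b2)*e23
e12 coeff: 4*5 - (-5)*(-2) = 20 - 10 = 10
e13 coeff: 4*(-5) - (-5)*(-2) = -20 - 10 = -30
e23 coeff: (-5)*(-5) - (-5)*5 = 25 - (-25) = 50
|a wedge b|^2 = 10^2 + (-30)^2 + 50^2
= 100 + 900 + 2500
= 3500


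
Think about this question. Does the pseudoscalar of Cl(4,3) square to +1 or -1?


The pseudoscalar I = e1...e_n (product of all n generators) of Cl(p,q) satisfies I^2 = (-1)^(q + n(n-1)/2).
p = 4, q = 3, n = p + q = 7
n(n-1)/2 = 7 * 6 / 2 = 21
Exponent = q + n(n-1)/2 = 3 + 21 = 24
I^2 = (-1)^24 = +1


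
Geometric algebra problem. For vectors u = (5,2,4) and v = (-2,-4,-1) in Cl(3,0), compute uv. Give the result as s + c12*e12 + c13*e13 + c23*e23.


In Cl(3,0): e_i^2 = 1, e_ie_j = -e_je_i for i != j.
Scalar part = u . v = 5*(-2) + 2*(-4) + 4*(-1)
= -10 + (-8) + (-4) = -22
e12 coeff = 5*(-4) - 2*(-2) = -20 - (-4) = -16
e13 coeff = 5*(-1) - 4*(-2) = -5 - (-8) = 3
e23 coeff = 2*(-1) - 4*(-4) = -2 - (-16) = 14
uv = -22 - 16*e12 + 3*e13 + 14*e23


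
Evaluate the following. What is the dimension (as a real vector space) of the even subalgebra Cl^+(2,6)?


Even subalgebra dimension = 2^(n-1)
n = 2 + 6 = 8
2^(8 - 1) = 2^7 = 128
Verification: sum of C(8,k) for even k = 1 + 28 + 70 + 28 + 1 = 128
Result = 128


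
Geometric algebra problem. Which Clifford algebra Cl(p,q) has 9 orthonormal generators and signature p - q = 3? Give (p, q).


We need p + q = 9 and p - q = 3.
Adding: 2p = 9 + 3 = 12, so p = 6.
Then q = 9 - 6 = 3.
(p, q) = (6, 3)


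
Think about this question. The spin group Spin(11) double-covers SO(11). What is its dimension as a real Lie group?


Spin(n) double-covers SO(n); both have Lie algebra so(n) of dimension n(n-1)/2.
n = 11
n(n-1) = 11 * 10 = 110
dim Spin(11) = 110/2 = 55


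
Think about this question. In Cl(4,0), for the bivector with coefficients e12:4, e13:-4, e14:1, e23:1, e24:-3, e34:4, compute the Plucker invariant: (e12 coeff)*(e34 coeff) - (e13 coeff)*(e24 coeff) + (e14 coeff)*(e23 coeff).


Plucker relation: af - be + cd
a*f = 4*4 = 16
b*e = (-4)*(-3) = 12
c*d = 1*1 = 1
af - be + cd = 16 - 12 + 1
= 5


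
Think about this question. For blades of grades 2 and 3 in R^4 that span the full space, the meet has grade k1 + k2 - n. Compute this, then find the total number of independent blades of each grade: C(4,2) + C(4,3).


Meet grade = grade(A) + grade(B) - n
= 2 + 3 - 4 = 1
C(4,2) = 6
C(4,3) = 4
dim_A + dim_B = 6 + 4 = 10


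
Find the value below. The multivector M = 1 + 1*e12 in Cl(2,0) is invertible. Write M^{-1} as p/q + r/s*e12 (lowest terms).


M = 1 + 1*e12, where e12^2 = -1.
Since M commutes with its reverse ~M = a - b*e12, M * ~M = a^2 - b^2*e12^2 = a^2 + b^2.
So M^{-1} = ~M / (a^2 + b^2) = (a - b*e12)/(a^2 + b^2).
a^2 + b^2 = 1 + 1 = 2
Scalar part = 1/2 = 1/2
Bivector coeff = -1/2 = -1/2
M^{-1} = 1/2 - 1/2*e12


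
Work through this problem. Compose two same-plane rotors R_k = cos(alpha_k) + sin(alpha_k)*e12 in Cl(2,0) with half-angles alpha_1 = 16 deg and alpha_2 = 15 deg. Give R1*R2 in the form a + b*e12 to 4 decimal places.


Same-plane rotors commute and their half-angles add:
R1*R2 = cos(a1 + a2) + sin(a1 + a2)*e12.
a1 + a2 = 16 + 15 = 31 deg
cos(31 deg) = 0.8572
sin(31 deg) = 0.5150
R1*R2 = 0.8572 + 0.5150*e12


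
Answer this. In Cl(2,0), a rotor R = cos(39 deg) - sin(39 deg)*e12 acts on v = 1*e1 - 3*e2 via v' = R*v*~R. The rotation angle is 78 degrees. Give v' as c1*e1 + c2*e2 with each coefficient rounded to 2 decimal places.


Rotor R = cos(39deg) - sin(39deg)*e12
Rotation angle theta = 2 * 39 = 78 degrees
v' = R*v*~R rotates v by theta.
cos(78deg) = 0.2079, sin(78deg) = 0.9781
v'_1 = 1*cos(78deg) - (-3)*sin(78deg)
= 1*0.2079 - (-3)*0.9781
= 3.14
v'_2 = 1*sin(78deg) + (-3)*cos(78deg)
= 1*0.9781 + (-3)*0.2079
= 0.35
v' = 3.14*e1 + 0.35*e2


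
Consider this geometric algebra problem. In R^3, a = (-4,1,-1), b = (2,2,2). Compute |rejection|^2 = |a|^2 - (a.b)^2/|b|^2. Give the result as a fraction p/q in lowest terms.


|a|^2 = (-4)^2 + 1^2 + (-1)^2 = 18
|b|^2 = 2^2 + 2^2 + 2^2 = 12
a . b = (-4)*2 + 1*2 + (-1)*2 = -8
(a.b)^2 = (-8)^2 = 64
|rej|^2 = 18 - 64/12
= (216 - 64)/12
= 152/12
In lowest terms: 38/3


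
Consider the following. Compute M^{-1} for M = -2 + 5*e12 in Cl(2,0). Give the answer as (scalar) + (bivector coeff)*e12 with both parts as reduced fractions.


M = -2 + 5*e12, where e12^2 = -1.
Since M commutes with its reverse ~M = a - b*e12, M * ~M = a^2 - b^2*e12^2 = a^2 + b^2.
So M^{-1} = ~M / (a^2 + b^2) = (a - b*e12)/(a^2 + b^2).
a^2 + b^2 = 4 + 25 = 29
Scalar part = -2/29 = -2/29
Bivector coeff = -5/29 = -5/29
M^{-1} = -2/29 - 5/29*e12


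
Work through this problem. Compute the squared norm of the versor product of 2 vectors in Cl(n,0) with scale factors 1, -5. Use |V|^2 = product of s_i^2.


Each vector v_i has |v_i|^2 = s_i^2
Squared scales: 1^2 = 1, (-5)^2 = 25
|V|^2 = 1 * 25
= 25


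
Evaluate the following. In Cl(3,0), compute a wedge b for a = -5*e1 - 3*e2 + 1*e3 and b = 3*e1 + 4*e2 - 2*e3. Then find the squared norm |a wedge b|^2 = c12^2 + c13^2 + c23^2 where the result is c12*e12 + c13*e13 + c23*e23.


a wedge b = (a1*b2 - a2*b1)*e12 + (a1*b3 - a3*b1)*e13 + (a2*b3 - a3*b2)*e23
e12 coeff: (-5)*4 - (-3)*3 = -20 - (-9) = -11
e13 coeff: (-5)*(-2) - 1*3 = 10 - 3 = 7
e23 coeff: (-3)*(-2) - 1*4 = 6 - 4 = 2
|a wedge b|^2 = (-11)^2 + 7^2 + 2^2
= 121 + 49 + 4
= 174


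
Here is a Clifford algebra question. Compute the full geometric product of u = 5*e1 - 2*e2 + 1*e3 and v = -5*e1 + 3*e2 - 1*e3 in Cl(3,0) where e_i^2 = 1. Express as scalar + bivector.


In Cl(3,0): e_i^2 = 1, e_ie_j = -e_je_i for i != j.
Scalar part = u . v = 5*(-5) + (-2)*3 + 1*(-1)
= -25 + (-6) + (-1) = -32
e12 coeff = 5*3 - (-2)*(-5) = 15 - 10 = 5
e13 coeff = 5*(-1) - 1*(-5) = -5 - (-5) = 0
e23 coeff = (-2)*(-1) - 1*3 = 2 - 3 = -1
uv = -32 + 5*e12 + 0*e13 - 1*e23


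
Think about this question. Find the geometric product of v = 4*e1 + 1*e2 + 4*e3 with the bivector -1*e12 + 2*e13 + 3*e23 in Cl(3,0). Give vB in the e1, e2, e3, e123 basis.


vB has grade-1 (vector) and grade-3 (trivector) parts: vB = (v _| B) + (v ^ B).
Vector part <vB>_1:
  e1: -v2*b12 - v3*b13 = -(1)*(-1) - (4)*(2) = -7
  e2: v1*b12 - v3*b23 = (4)*(-1) - (4)*(3) = -16
  e3: v1*b13 + v2*b23 = (4)*(2) + (1)*(3) = 11
Trivector part <vB>_3:
  e123: v1*b23 - v2*b13 + v3*b12 = (4)*(3) - (1)*(2) + (4)*(-1) = 6
vB = -7*e1 - 16*e2 + 11*e3 + 6*e123


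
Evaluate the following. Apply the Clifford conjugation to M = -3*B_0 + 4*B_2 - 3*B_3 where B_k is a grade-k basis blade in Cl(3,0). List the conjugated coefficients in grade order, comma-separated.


Clifford conjugate sign for grade k: (-1)^(k(k+1)/2)
Grade 0: (-1)^(0*1/2) = (-1)^0 = 1, coeff -3 -> -3
Grade 2: (-1)^(2*3/2) = (-1)^3 = -1, coeff 4 -> -4
Grade 3: (-1)^(3*4/2) = (-1)^6 = 1, coeff -3 -> -3
Conjugated coefficients: -3, -4, -3


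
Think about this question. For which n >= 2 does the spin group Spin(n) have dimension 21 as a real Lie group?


dim Spin(n) = dim so(n) = n(n-1)/2.
Solve n(n-1)/2 = 21, i.e. n^2 - n - 42 = 0.
Discriminant = 1 + 8*21 = 169
n = (1 + sqrt(169))/2 = (1 + 13)/2 = 7


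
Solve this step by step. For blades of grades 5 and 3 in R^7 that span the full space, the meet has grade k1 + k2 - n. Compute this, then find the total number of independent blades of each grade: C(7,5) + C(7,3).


Meet grade = grade(A) + grade(B) - n
= 5 + 3 - 7 = 1
C(7,5) = 21
C(7,3) = 35
dim_A + dim_B = 21 + 35 = 56


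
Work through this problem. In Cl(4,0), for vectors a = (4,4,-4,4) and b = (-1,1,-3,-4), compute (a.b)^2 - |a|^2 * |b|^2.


a . b = 4*(-1) + 4*1 + (-4)*(-3) + 4*(-4)
= -4 + 4 + 12 + (-16) = -4
|a|^2 = 4^2 + 4^2 + (-4)^2 + 4^2 = 64
|b|^2 = (-1)^2 + 1^2 + (-3)^2 + (-4)^2 = 27
(a.b)^2 = (-4)^2 = 16
|a|^2 * |b|^2 = 64 * 27 = 1728
Result = 16 - 1728 = -1712


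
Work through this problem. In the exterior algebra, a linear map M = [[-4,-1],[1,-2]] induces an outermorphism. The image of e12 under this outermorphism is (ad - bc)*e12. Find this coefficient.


The outermorphism of a linear map f sends e1^e2 to f(e1)^f(e2).
f(e1) = -4*e1 + 1*e2
f(e2) = -1*e1 - 2*e2
f(e1) ^ f(e2) = (-4*e1 + 1*e2) ^ (-1*e1 - 2*e2)
= (-4)*(-2)*e12 + 1*(-1)*e21
= (8 - (-1))*e12
= 9*e12
Coefficient = 9


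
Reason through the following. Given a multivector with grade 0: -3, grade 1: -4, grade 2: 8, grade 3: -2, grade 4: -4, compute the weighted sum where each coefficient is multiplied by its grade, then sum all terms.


Grade-weighted sum = sum of grade_k * coefficient_k
0*(-3) = 0
1*(-4) = -4
2*8 = 16
3*(-2) = -6
4*(-4) = -16
Total = 0 + (-4) + 16 + (-6) + (-16) = -10


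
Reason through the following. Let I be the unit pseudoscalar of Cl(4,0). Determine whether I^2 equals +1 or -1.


The pseudoscalar I = e1...e_n (product of all n generators) of Cl(p,q) satisfies I^2 = (-1)^(q + n(n-1)/2).
p = 4, q = 0, n = p + q = 4
n(n-1)/2 = 4 * 3 / 2 = 6
Exponent = q + n(n-1)/2 = 0 + 6 = 6
I^2 = (-1)^6 = +1


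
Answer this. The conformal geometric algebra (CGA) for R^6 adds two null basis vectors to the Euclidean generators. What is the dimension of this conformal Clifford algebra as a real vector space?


The conformal model of R^6 uses Cl(7,1): the 6 Euclidean generators plus two extra orthogonal generators e+ (e+^2 = +1) and e- (e-^2 = -1), from which the null vectors e0, einf are built.
Number of generators m = 6 + 2 = 8.
dim Cl(p,q) = 2^m = 2^8 = 256


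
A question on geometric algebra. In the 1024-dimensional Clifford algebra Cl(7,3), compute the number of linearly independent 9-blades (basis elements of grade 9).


Number of grade-k basis blades in Cl(p,q) with n = p + q is C(n, k).
n = 7 + 3 = 10
C(10, 9) = 10! / (9! * 1!)
= 3628800 / (362880 * 1)
= 10


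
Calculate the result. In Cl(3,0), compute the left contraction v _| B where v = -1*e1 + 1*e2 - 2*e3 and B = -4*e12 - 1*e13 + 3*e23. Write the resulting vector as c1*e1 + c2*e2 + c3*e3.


Left contraction v _| B = <vB>_1 (grade-1 part of the geometric product vB).
Using e1_|e12 = e2, e2_|e12 = -e1, e1_|e13 = e3, e3_|e13 = -e1, e2_|e23 = e3, e3_|e23 = -e2:
e1 coeff: -v2*b12 - v3*b13 = -(1)*(-4) - (-2)*(-1) = 2
e2 coeff: v1*b12 - v3*b23 = (-1)*(-4) - (-2)*(3) = 10
e3 coeff: v1*b13 + v2*b23 = (-1)*(-1) + (1)*(3) = 4
v _| B = 2*e1 + 10*e2 + 4*e3


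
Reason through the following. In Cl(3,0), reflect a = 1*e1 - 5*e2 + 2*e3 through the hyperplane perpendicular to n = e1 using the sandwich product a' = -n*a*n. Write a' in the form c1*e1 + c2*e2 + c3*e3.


Reflection formula: a' = -n*a*n, with n = e1 (unit vector, n^2 = 1).
For reflection through hyperplane perp to e1:
The component along e1 flips sign, others stay.
a = (1, -5, 2)
a' = (-1, -5, 2)
a' = -1*e1 - 5*e2 + 2*e3


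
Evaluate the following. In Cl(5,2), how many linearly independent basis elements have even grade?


Even subalgebra dimension = 2^(n-1)
n = 5 + 2 = 7
2^(7 - 1) = 2^6 = 64
Verification: sum of C(7,k) for even k = 1 + 21 + 35 + 7 = 64
Result = 64


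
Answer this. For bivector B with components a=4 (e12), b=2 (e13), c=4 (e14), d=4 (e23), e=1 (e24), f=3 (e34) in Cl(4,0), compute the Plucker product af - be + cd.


Plucker relation: af - be + cd
a*f = 4*3 = 12
b*e = 2*1 = 2
c*d = 4*4 = 16
af - be + cd = 12 - 2 + 16
= 26


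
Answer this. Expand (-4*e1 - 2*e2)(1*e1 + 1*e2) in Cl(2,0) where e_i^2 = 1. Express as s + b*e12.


Expand: (-4*e1 - 2*e2)(1*e1 + 1*e2)
= (-4)*1*e1e1 + (-4)*1*e1e2 + (-2)*1*e2e1 + (-2)*1*e2e2
Using e1^2 = e2^2 = 1, e2e1 = -e1e2:
Scalar part s = (-4)*1 + (-2)*1 = -4 + (-2) = -6
Bivector part b = (-4)*1 - (-2)*1 = -4 - (-2) = -2
uv = -6 - 2*e12


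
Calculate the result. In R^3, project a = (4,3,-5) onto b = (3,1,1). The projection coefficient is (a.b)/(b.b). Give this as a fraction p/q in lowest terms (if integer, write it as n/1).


Projection coefficient = (a . b) / (b . b)
a . b = 4*3 + 3*1 + (-5)*1
= 12 + 3 + (-5) = 10
b . b = 3^2 + 1^2 + 1^2
= 9 + 1 + 1 = 11
Coefficient = 10/11
In lowest terms: 10/11


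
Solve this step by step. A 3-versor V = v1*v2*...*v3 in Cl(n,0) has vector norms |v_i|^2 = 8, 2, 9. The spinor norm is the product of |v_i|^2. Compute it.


Spinor norm N(V) = |v1|^2 * |v2|^2 * ... * |v3|^2
= 8 * 2 * 9
Running product: 8, 16, 144
N(V) = 144


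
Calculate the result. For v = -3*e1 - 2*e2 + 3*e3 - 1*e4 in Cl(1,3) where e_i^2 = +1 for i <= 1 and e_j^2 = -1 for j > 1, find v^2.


v^2 = sum of c_i^2 * e_i^2
Positive signature terms (e_i^2 = +1): (-3)^2 = 9
Negative signature terms (e_j^2 = -1): (-2)^2 + 3^2 + (-1)^2 = 14
v^2 = 9 - 14 = -5


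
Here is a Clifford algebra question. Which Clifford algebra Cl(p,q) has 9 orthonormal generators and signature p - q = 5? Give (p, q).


We need p + q = 9 and p - q = 5.
Adding: 2p = 9 + 5 = 14, so p = 7.
Then q = 9 - 7 = 2.
(p, q) = (7, 2)


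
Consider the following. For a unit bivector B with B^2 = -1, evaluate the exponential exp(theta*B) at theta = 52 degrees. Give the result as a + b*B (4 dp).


For a unit bivector B with B^2 = -1, the exponential series gives
e^(theta*B) = cos(theta) + sin(theta)*B (the GA analogue of Euler's formula).
theta = 52 degrees = 0.907571 rad
cos(52 deg) = 0.6157
sin(52 deg) = 0.7880
exp(theta*B) = 0.6157 + 0.7880*B


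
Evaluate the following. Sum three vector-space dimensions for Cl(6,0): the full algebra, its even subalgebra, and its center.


n = 6 + 0 = 6
Total dim = 2^6 = 64
Even subalgebra dim = 2^5 = 32
n is even, so center dim = 1
Sum = 64 + 32 + 1 = 97


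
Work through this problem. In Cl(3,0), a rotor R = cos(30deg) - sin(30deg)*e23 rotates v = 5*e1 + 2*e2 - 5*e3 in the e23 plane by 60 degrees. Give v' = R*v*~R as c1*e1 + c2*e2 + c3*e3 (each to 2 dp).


Rotor R = cos(30deg) - sin(30deg)*e23
Rotation angle theta = 2 * 30 = 60 degrees in the e23 plane (e2 -> e3).
The component perpendicular to the plane (e1) is invariant: v'_1 = v1 = 5.00
cos(60deg) = 0.5000, sin(60deg) = 0.8660
v'_2 = v2*cos(theta) - v3*sin(theta) = 2*0.5000 - (-5)*0.8660 = 5.33
v'_3 = v2*sin(theta) + v3*cos(theta) = 2*0.8660 + (-5)*0.5000 = -0.77
v' = 5.00*e1 + 5.33*e2 - 0.77*e3


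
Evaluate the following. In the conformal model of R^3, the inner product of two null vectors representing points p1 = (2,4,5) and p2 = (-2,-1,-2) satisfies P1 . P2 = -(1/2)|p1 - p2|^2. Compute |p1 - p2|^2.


p1 - p2 = (4, 5, 7)
|p1 - p2|^2 = 4^2 + 5^2 + 7^2
= 16 + 25 + 49
= 90


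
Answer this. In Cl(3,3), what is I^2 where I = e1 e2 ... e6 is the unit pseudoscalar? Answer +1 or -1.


The pseudoscalar I = e1...e_n (product of all n generators) of Cl(p,q) satisfies I^2 = (-1)^(q + n(n-1)/2).
p = 3, q = 3, n = p + q = 6
n(n-1)/2 = 6 * 5 / 2 = 15
Exponent = q + n(n-1)/2 = 3 + 15 = 18
I^2 = (-1)^18 = +1


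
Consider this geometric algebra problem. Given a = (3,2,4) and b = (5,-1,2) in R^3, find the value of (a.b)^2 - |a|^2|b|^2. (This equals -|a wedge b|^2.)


a . b = 3*5 + 2*(-1) + 4*2
= 15 + (-2) + 8 = 21
|a|^2 = 3^2 + 2^2 + 4^2 = 29
|b|^2 = 5^2 + (-1)^2 + 2^2 = 30
(a.b)^2 = 21^2 = 441
|a|^2 * |b|^2 = 29 * 30 = 870
Result = 441 - 870 = -429


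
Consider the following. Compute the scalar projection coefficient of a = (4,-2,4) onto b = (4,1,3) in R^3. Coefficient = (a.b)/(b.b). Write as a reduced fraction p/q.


Projection coefficient = (a . b) / (b . b)
a . b = 4*4 + (-2)*1 + 4*3
= 16 + (-2) + 12 = 26
b . b = 4^2 + 1^2 + 3^2
= 16 + 1 + 9 = 26
Coefficient = 26/26
In lowest terms: 1/1


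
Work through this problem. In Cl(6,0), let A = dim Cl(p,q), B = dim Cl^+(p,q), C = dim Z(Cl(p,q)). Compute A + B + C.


n = 6 + 0 = 6
Total dim = 2^6 = 64
Even subalgebra dim = 2^5 = 32
n is even, so center dim = 1
Sum = 64 + 32 + 1 = 97


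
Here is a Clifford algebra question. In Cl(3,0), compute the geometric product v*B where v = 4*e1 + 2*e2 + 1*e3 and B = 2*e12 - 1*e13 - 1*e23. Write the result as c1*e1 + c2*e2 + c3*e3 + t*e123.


vB has grade-1 (vector) and grade-3 (trivector) parts: vB = (v _| B) + (v ^ B).
Vector part <vB>_1:
  e1: -v2*b12 - v3*b13 = -(2)*(2) - (1)*(-1) = -3
  e2: v1*b12 - v3*b23 = (4)*(2) - (1)*(-1) = 9
  e3: v1*b13 + v2*b23 = (4)*(-1) + (2)*(-1) = -6
Trivector part <vB>_3:
  e123: v1*b23 - v2*b13 + v3*b12 = (4)*(-1) - (2)*(-1) + (1)*(2) = 0
vB = -3*e1 + 9*e2 - 6*e3 + 0*e123


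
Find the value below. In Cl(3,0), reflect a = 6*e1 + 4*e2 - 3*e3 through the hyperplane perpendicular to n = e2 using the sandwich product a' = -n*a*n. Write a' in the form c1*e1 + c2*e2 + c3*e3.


Reflection formula: a' = -n*a*n, with n = e2 (unit vector, n^2 = 1).
For reflection through hyperplane perp to e2:
The component along e2 flips sign, others stay.
a = (6, 4, -3)
a' = (6, -4, -3)
a' = 6*e1 - 4*e2 - 3*e3


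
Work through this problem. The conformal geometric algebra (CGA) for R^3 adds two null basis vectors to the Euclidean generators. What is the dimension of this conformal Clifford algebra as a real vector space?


The conformal model of R^3 uses Cl(4,1): the 3 Euclidean generators plus two extra orthogonal generators e+ (e+^2 = +1) and e- (e-^2 = -1), from which the null vectors e0, einf are built.
Number of generators m = 3 + 2 = 5.
dim Cl(p,q) = 2^m = 2^5 = 32


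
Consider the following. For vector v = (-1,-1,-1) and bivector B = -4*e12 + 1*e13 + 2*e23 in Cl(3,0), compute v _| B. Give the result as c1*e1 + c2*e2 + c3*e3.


Left contraction v _| B = <vB>_1 (grade-1 part of the geometric product vB).
Using e1_|e12 = e2, e2_|e12 = -e1, e1_|e13 = e3, e3_|e13 = -e1, e2_|e23 = e3, e3_|e23 = -e2:
e1 coeff: -v2*b12 - v3*b13 = -(-1)*(-4) - (-1)*(1) = -3
e2 coeff: v1*b12 - v3*b23 = (-1)*(-4) - (-1)*(2) = 6
e3 coeff: v1*b13 + v2*b23 = (-1)*(1) + (-1)*(2) = -3
v _| B = -3*e1 + 6*e2 - 3*e3


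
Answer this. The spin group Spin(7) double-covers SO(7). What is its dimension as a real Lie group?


Spin(n) double-covers SO(n); both have Lie algebra so(n) of dimension n(n-1)/2.
n = 7
n(n-1) = 7 * 6 = 42
dim Spin(7) = 42/2 = 21


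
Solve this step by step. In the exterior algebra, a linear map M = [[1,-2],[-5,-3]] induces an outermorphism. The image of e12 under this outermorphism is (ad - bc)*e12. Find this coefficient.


The outermorphism of a linear map f sends e1^e2 to f(e1)^f(e2).
f(e1) = 1*e1 - 5*e2
f(e2) = -2*e1 - 3*e2
f(e1) ^ f(e2) = (1*e1 - 5*e2) ^ (-2*e1 - 3*e2)
= 1*(-3)*e12 + (-5)*(-2)*e21
= (-3 - 10)*e12
= -13*e12
Coefficient = -13


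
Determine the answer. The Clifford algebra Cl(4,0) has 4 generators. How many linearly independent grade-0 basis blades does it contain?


Number of grade-k basis blades in Cl(p,q) with n = p + q is C(n, k).
n = 4 + 0 = 4
C(4, 0) = 4! / (0! * 4!)
= 24 / (1 * 24)
= 1


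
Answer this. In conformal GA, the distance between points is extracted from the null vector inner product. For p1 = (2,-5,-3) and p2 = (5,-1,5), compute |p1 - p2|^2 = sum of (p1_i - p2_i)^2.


p1 - p2 = (-3, -4, -8)
|p1 - p2|^2 = (-3)^2 + (-4)^2 + (-8)^2
= 9 + 16 + 64
= 89


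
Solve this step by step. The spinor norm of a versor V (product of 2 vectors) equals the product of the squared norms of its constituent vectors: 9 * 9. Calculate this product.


Spinor norm N(V) = |v1|^2 * |v2|^2 * ... * |v2|^2
= 9 * 9
Running product: 9, 81
N(V) = 81


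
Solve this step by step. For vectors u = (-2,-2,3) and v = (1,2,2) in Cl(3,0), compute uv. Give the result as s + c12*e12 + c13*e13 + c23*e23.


In Cl(3,0): e_i^2 = 1, e_ie_j = -e_je_i for i != j.
Scalar part = u . v = (-2)*1 + (-2)*2 + 3*2
= -2 + (-4) + 6 = 0
e12 coeff = (-2)*2 - (-2)*1 = -4 - (-2) = -2
e13 coeff = (-2)*2 - 3*1 = -4 - 3 = -7
e23 coeff = (-2)*2 - 3*2 = -4 - 6 = -10
uv = 0 - 2*e12 - 7*e13 - 10*e23


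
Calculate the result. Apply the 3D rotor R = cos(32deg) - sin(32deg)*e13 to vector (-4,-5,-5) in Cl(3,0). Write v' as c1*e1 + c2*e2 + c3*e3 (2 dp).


Rotor R = cos(32deg) - sin(32deg)*e13
Rotation angle theta = 2 * 32 = 64 degrees in the e13 plane (e1 -> e3).
The component perpendicular to the plane (e2) is invariant: v'_2 = v2 = -5.00
cos(64deg) = 0.4384, sin(64deg) = 0.8988
v'_1 = v1*cos(theta) - v3*sin(theta) = -4*0.4384 - (-5)*0.8988 = 2.74
v'_3 = v1*sin(theta) + v3*cos(theta) = -4*0.8988 + (-5)*0.4384 = -5.79
v' = 2.74*e1 - 5.00*e2 - 5.79*e3


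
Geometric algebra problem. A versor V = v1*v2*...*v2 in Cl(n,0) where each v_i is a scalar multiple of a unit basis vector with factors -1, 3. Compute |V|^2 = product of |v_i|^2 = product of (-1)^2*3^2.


Each vector v_i has |v_i|^2 = s_i^2
Squared scales: (-1)^2 = 1, 3^2 = 9
|V|^2 = 1 * 9
= 9


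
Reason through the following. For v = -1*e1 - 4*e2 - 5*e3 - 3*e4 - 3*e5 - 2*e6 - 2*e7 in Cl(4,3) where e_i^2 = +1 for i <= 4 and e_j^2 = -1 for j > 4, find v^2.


v^2 = sum of c_i^2 * e_i^2
Positive signature terms (e_i^2 = +1): (-1)^2 + (-4)^2 + (-5)^2 + (-3)^2 = 51
Negative signature terms (e_j^2 = -1): (-3)^2 + (-2)^2 + (-2)^2 = 17
v^2 = 51 - 17 = 34


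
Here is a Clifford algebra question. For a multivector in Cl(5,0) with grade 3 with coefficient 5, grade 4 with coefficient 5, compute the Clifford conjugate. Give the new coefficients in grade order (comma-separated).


Clifford conjugate sign for grade k: (-1)^(k(k+1)/2)
Grade 3: (-1)^(3*4/2) = (-1)^6 = 1, coeff 5 -> 5
Grade 4: (-1)^(4*5/2) = (-1)^10 = 1, coeff 5 -> 5
Conjugated coefficients: 5, 5


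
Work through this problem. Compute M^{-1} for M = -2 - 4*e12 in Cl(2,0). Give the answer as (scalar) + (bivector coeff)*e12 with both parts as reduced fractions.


M = -2 - 4*e12, where e12^2 = -1.
Since M commutes with its reverse ~M = a - b*e12, M * ~M = a^2 - b^2*e12^2 = a^2 + b^2.
So M^{-1} = ~M / (a^2 + b^2) = (a - b*e12)/(a^2 + b^2).
a^2 + b^2 = 4 + 16 = 20
Scalar part = -2/20 = -1/10
Bivector coeff = 4/20 = 1/5
M^{-1} = -1/10 + 1/5*e12


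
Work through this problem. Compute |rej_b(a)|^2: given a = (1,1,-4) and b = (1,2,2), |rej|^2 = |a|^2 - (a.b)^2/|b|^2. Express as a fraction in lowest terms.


|a|^2 = 1^2 + 1^2 + (-4)^2 = 18
|b|^2 = 1^2 + 2^2 + 2^2 = 9
a . b = 1*1 + 1*2 + (-4)*2 = -5
(a.b)^2 = (-5)^2 = 25
|rej|^2 = 18 - 25/9
= (162 - 25)/9
= 137/9
In lowest terms: 137/9


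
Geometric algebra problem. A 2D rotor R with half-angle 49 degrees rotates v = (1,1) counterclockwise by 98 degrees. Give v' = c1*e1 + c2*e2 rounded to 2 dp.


Rotor R = cos(49deg) - sin(49deg)*e12
Rotation angle theta = 2 * 49 = 98 degrees
v' = R*v*~R rotates v by theta.
cos(98deg) = -0.1392, sin(98deg) = 0.9903
v'_1 = 1*cos(98deg) - 1*sin(98deg)
= 1*(-0.1392) - 1*0.9903
= -1.13
v'_2 = 1*sin(98deg) + 1*cos(98deg)
= 1*0.9903 + 1*(-0.1392)
= 0.85
v' = -1.13*e1 + 0.85*e2


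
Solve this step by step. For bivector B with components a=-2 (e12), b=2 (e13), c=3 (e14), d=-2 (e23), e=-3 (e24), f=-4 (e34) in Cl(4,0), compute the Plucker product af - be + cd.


Plucker relation: af - be + cd
a*f = (-2)*(-4) = 8
b*e = 2*(-3) = -6
c*d = 3*(-2) = -6
af - be + cd = 8 - (-6) + (-6)
= 8


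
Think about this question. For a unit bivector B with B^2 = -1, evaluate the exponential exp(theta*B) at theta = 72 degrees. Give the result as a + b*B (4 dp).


For a unit bivector B with B^2 = -1, the exponential series gives
e^(theta*B) = cos(theta) + sin(theta)*B (the GA analogue of Euler's formula).
theta = 72 degrees = 1.256637 rad
cos(72 deg) = 0.3090
sin(72 deg) = 0.9511
exp(theta*B) = 0.3090 + 0.9511*B


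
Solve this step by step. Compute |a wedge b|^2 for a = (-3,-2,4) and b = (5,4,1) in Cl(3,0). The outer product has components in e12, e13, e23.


a wedge b = (a1*b2 - a2*b1)*e12 + (a1*b3 - a3*b1)*e13 + (a2*b3 - a3*b2)*e23
e12 coeff: (-3)*4 - (-2)*5 = -12 - (-10) = -2
e13 coeff: (-3)*1 - 4*5 = -3 - 20 = -23
e23 coeff: (-2)*1 - 4*4 = -2 - 16 = -18
|a wedge b|^2 = (-2)^2 + (-23)^2 + (-18)^2
= 4 + 529 + 324
= 857


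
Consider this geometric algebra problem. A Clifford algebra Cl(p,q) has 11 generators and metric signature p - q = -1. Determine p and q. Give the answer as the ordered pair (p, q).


We need p + q = 11 and p - q = -1.
Adding: 2p = 11 + (-1) = 10, so p = 5.
Then q = 11 - 5 = 6.
(p, q) = (5, 6)


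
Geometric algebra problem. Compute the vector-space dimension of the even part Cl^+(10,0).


Even subalgebra dimension = 2^(n-1)
n = 10 + 0 = 10
2^(10 - 1) = 2^9 = 512
Verification: sum of C(10,k) for even k = 1 + 45 + 210 + 210 + 45 + 1 = 512
Result = 512


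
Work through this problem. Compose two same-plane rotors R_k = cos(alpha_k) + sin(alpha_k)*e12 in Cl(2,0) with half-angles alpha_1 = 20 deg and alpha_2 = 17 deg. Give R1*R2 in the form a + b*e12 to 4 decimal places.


Same-plane rotors commute and their half-angles add:
R1*R2 = cos(a1 + a2) + sin(a1 + a2)*e12.
a1 + a2 = 20 + 17 = 37 deg
cos(37 deg) = 0.7986
sin(37 deg) = 0.6018
R1*R2 = 0.7986 + 0.6018*e12


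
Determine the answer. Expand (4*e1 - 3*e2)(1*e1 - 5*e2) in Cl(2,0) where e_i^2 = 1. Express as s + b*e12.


Expand: (4*e1 - 3*e2)(1*e1 - 5*e2)
= 4*1*e1e1 + 4*(-5)*e1e2 + (-3)*1*e2e1 + (-3)*(-5)*e2e2
Using e1^2 = e2^2 = 1, e2e1 = -e1e2:
Scalar part s = 4*1 + (-3)*(-5) = 4 + 15 = 19
Bivector part b = 4*(-5) - (-3)*1 = -20 - (-3) = -17
uv = 19 - 17*e12


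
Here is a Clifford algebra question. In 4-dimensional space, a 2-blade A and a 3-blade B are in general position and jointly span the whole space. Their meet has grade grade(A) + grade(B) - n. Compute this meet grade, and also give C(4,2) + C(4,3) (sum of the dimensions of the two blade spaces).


Meet grade = grade(A) + grade(B) - n
= 2 + 3 - 4 = 1
C(4,2) = 6
C(4,3) = 4
dim_A + dim_B = 6 + 4 = 10


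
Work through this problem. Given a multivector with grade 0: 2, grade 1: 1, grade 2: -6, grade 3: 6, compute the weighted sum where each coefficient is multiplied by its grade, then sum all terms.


Grade-weighted sum = sum of grade_k * coefficient_k
0*2 = 0
1*1 = 1
2*(-6) = -12
3*6 = 18
Total = 0 + 1 + (-12) + 18 = 7


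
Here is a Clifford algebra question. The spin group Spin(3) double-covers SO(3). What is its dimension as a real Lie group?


Spin(n) double-covers SO(n); both have Lie algebra so(n) of dimension n(n-1)/2.
n = 3
n(n-1) = 3 * 2 = 6
dim Spin(3) = 6/2 = 3


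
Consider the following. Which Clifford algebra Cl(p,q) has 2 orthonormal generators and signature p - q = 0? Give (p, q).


We need p + q = 2 and p - q = 0.
Adding: 2p = 2 + 0 = 2, so p = 1.
Then q = 2 - 1 = 1.
(p, q) = (1, 1)


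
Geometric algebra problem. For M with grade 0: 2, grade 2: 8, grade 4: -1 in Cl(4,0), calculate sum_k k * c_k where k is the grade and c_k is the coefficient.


Grade-weighted sum = sum of grade_k * coefficient_k
0*2 = 0
2*8 = 16
4*(-1) = -4
Total = 0 + 16 + (-4) = 12


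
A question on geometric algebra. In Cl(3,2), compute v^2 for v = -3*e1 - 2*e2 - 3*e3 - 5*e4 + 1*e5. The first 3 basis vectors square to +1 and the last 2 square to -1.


v^2 = sum of c_i^2 * e_i^2
Positive signature terms (e_i^2 = +1): (-3)^2 + (-2)^2 + (-3)^2 = 22
Negative signature terms (e_j^2 = -1): (-5)^2 + 1^2 = 26
v^2 = 22 - 26 = -4


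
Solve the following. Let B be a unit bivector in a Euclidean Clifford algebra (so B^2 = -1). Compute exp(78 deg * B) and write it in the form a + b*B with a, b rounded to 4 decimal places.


For a unit bivector B with B^2 = -1, the exponential series gives
e^(theta*B) = cos(theta) + sin(theta)*B (the GA analogue of Euler's formula).
theta = 78 degrees = 1.361357 rad
cos(78 deg) = 0.2079
sin(78 deg) = 0.9781
exp(theta*B) = 0.2079 + 0.9781*B


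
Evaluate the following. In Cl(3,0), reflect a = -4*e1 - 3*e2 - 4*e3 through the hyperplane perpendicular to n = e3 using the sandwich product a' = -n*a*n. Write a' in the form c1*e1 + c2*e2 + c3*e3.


Reflection formula: a' = -n*a*n, with n = e3 (unit vector, n^2 = 1).
For reflection through hyperplane perp to e3:
The component along e3 flips sign, others stay.
a = (-4, -3, -4)
a' = (-4, -3, 4)
a' = -4*e1 - 3*e2 + 4*e3


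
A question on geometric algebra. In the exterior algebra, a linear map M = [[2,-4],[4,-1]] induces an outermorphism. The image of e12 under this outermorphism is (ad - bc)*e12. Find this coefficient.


The outermorphism of a linear map f sends e1^e2 to f(e1)^f(e2).
f(e1) = 2*e1 + 4*e2
f(e2) = -4*e1 - 1*e2
f(e1) ^ f(e2) = (2*e1 + 4*e2) ^ (-4*e1 - 1*e2)
= 2*(-1)*e12 + 4*(-4)*e21
= (-2 - (-16))*e12
= 14*e12
Coefficient = 14


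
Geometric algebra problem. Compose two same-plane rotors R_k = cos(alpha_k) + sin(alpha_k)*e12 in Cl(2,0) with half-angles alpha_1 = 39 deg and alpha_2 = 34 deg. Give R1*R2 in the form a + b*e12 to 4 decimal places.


Same-plane rotors commute and their half-angles add:
R1*R2 = cos(a1 + a2) + sin(a1 + a2)*e12.
a1 + a2 = 39 + 34 = 73 deg
cos(73 deg) = 0.2924
sin(73 deg) = 0.9563
R1*R2 = 0.2924 + 0.9563*e12


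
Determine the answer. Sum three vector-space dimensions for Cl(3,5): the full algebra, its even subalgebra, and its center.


n = 3 + 5 = 8
Total dim = 2^8 = 256
Even subalgebra dim = 2^7 = 128
n is even, so center dim = 1
Sum = 256 + 128 + 1 = 385


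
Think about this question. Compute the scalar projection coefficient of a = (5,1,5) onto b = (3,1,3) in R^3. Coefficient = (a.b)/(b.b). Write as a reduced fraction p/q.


Projection coefficient = (a . b) / (b . b)
a . b = 5*3 + 1*1 + 5*3
= 15 + 1 + 15 = 31
b . b = 3^2 + 1^2 + 3^2
= 9 + 1 + 9 = 19
Coefficient = 31/19
In lowest terms: 31/19


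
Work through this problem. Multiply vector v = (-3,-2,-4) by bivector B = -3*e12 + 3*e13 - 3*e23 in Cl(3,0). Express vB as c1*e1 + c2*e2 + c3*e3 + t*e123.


vB has grade-1 (vector) and grade-3 (trivector) parts: vB = (v _| B) + (v ^ B).
Vector part <vB>_1:
  e1: -v2*b12 - v3*b13 = -(-2)*(-3) - (-4)*(3) = 6
  e2: v1*b12 - v3*b23 = (-3)*(-3) - (-4)*(-3) = -3
  e3: v1*b13 + v2*b23 = (-3)*(3) + (-2)*(-3) = -3
Trivector part <vB>_3:
  e123: v1*b23 - v2*b13 + v3*b12 = (-3)*(-3) - (-2)*(3) + (-4)*(-3) = 27
vB = 6*e1 - 3*e2 - 3*e3 + 27*e123


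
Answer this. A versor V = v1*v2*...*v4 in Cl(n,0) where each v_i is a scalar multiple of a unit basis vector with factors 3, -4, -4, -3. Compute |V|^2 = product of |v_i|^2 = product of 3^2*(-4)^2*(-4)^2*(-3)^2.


Each vector v_i has |v_i|^2 = s_i^2
Squared scales: 3^2 = 9, (-4)^2 = 16, (-4)^2 = 16, (-3)^2 = 9
|V|^2 = 9 * 16 * 16 * 9
= 20736


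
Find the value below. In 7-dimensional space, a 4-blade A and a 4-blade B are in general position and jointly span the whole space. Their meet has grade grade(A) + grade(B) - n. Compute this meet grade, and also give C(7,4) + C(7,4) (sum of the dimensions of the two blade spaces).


Meet grade = grade(A) + grade(B) - n
= 4 + 4 - 7 = 1
C(7,4) = 35
C(7,4) = 35
dim_A + dim_B = 35 + 35 = 70


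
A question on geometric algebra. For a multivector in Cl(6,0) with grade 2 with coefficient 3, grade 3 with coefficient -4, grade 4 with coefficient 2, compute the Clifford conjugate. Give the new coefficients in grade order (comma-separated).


Clifford conjugate sign for grade k: (-1)^(k(k+1)/2)
Grade 2: (-1)^(2*3/2) = (-1)^3 = -1, coeff 3 -> -3
Grade 3: (-1)^(3*4/2) = (-1)^6 = 1, coeff -4 -> -4
Grade 4: (-1)^(4*5/2) = (-1)^10 = 1, coeff 2 -> 2
Conjugated coefficients: -3, -4, 2


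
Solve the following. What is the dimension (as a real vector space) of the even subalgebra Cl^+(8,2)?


Even subalgebra dimension = 2^(n-1)
n = 8 + 2 = 10
2^(10 - 1) = 2^9 = 512
Verification: sum of C(10,k) for even k = 1 + 45 + 210 + 210 + 45 + 1 = 512
Result = 512


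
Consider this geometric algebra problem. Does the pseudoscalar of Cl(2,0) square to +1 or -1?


The pseudoscalar I = e1...e_n (product of all n generators) of Cl(p,q) satisfies I^2 = (-1)^(q + n(n-1)/2).
p = 2, q = 0, n = p + q = 2
n(n-1)/2 = 2 * 1 / 2 = 1
Exponent = q + n(n-1)/2 = 0 + 1 = 1
I^2 = (-1)^1 = -1


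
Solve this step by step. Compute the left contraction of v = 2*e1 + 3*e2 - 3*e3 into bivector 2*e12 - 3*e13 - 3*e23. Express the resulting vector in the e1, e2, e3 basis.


Left contraction v _| B = <vB>_1 (grade-1 part of the geometric product vB).
Using e1_|e12 = e2, e2_|e12 = -e1, e1_|e13 = e3, e3_|e13 = -e1, e2_|e23 = e3, e3_|e23 = -e2:
e1 coeff: -v2*b12 - v3*b13 = -(3)*(2) - (-3)*(-3) = -15
e2 coeff: v1*b12 - v3*b23 = (2)*(2) - (-3)*(-3) = -5
e3 coeff: v1*b13 + v2*b23 = (2)*(-3) + (3)*(-3) = -15
v _| B = -15*e1 - 5*e2 - 15*e3


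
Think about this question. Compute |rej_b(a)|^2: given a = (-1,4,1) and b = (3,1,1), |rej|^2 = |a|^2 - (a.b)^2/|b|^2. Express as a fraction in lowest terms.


|a|^2 = (-1)^2 + 4^2 + 1^2 = 18
|b|^2 = 3^2 + 1^2 + 1^2 = 11
a . b = (-1)*3 + 4*1 + 1*1 = 2
(a.b)^2 = 2^2 = 4
|rej|^2 = 18 - 4/11
= (198 - 4)/11
= 194/11
In lowest terms: 194/11
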